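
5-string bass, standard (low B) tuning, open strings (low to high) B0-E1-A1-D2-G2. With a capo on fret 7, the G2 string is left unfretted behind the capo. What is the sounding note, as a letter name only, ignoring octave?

D

The capo raises the open G2 by 7 semitones to D3; fretting 0 more gives G2 + 7 + 0 = G2 + 7 semitones, landing on D.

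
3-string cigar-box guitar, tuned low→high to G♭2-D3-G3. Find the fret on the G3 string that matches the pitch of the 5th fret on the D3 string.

0

D3 at fret 5 is D3 + 5 semitones = G3.
The open G3 string is 5 semitones above the open D3, so the same pitch on the G3 string lies at fret 5 − 5 = 0.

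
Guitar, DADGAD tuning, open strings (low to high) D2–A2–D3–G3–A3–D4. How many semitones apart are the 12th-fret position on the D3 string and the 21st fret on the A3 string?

16 semitones

D3 at fret 12 → D4 (MIDI 62); A3 at fret 21 → F#5 (MIDI 78).
62 − 78 = -16, so the two pitches are 16 semitones apart, with F#5 the higher.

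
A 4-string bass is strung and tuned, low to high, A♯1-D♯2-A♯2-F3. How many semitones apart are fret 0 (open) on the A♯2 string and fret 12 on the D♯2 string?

5 semitones

A♯2 at fret 0 → A♯2 (MIDI 46); D♯2 at fret 12 → D♯3 (MIDI 51).
46 − 51 = -5, so the two pitches are 5 semitones apart, with D♯3 the higher.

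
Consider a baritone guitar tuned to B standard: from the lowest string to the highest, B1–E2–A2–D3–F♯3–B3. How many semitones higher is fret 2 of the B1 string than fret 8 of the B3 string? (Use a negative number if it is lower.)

B1 at fret 2 → C♯2 (MIDI 37); B3 at fret 8 → G4 (MIDI 67).
37 − 67 = -30, so the two pitches are 30 semitones apart.

-30 semitones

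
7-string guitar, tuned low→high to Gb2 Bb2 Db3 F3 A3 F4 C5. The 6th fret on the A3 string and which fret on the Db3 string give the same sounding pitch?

14

Fret 6 on A3 is MIDI 57 + 6 = 63 (Eb4). On the Db3 string (open MIDI 49), that pitch is 63 − 49 = fret 14.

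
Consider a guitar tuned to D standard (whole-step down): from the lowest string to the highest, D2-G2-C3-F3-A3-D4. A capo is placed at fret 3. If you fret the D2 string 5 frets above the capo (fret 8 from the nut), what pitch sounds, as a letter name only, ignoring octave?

A♯

The capo raises the open D2 by 3 semitones to F2; fretting 5 more gives D2 + 3 + 5 = D2 + 8 semitones, landing on A♯.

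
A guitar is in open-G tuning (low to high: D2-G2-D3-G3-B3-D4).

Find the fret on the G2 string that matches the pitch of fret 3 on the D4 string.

22

Fret 3 on D4 is MIDI 62 + 3 = 65 (F4). On the G2 string (open MIDI 43), that pitch is 65 − 43 = fret 22.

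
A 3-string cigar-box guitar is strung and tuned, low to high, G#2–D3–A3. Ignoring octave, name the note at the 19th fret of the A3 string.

E

Each fret is one semitone, so A3 + 19 = E.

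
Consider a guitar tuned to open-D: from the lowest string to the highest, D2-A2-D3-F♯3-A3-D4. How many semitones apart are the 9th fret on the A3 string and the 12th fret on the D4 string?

A3 at fret 9 → F♯4 (MIDI 66); D4 at fret 12 → D5 (MIDI 74).
66 − 74 = -8, so the two pitches are 8 semitones apart, with D5 the higher.

8 semitones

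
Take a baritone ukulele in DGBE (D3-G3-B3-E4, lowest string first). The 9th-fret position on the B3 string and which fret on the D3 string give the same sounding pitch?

18

Fret 9 on B3 is MIDI 59 + 9 = 68 (G#4). On the D3 string (open MIDI 50), that pitch is 68 − 50 = fret 18.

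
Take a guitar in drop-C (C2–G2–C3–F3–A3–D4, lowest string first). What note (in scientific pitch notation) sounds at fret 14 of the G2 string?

The open G2 string plus 14 semitones: G–G#–A–A#–…–G–G#–A.
The walk passes from B into C once, so the octave number goes from 2 to 3.

A3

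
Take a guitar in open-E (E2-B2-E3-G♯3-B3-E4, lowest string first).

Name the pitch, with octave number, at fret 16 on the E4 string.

The open E4 string plus 16 semitones: E–F–F#–G–…–F#–G–G#.
The walk passes from B into C once, so the octave number goes from 4 to 5.
(Equivalently spelled A♭5.)

G♯5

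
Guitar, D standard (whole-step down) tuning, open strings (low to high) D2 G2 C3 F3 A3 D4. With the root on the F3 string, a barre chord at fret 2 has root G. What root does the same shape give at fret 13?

F♯

Moving from fret 2 to fret 13 shifts the root by 11 semitones.
G up 11 semitones is F♯.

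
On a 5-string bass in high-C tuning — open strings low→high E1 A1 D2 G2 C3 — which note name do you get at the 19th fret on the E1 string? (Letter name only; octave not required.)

B

The open E1 string plus 19 semitones: E–F–F#–G–…–A–A#–B.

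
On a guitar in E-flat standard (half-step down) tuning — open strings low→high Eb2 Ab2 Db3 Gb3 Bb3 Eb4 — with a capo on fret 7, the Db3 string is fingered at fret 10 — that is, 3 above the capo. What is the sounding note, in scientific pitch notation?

B3

The capo raises the open Db3 by 7 semitones to Ab3; fretting 3 more gives Db3 + 7 + 3 = Db3 + 10 semitones = B3.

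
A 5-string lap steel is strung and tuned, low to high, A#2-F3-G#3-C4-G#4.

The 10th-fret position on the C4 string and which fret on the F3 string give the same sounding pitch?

Fret 10 on C4 is MIDI 60 + 10 = 70 (A#4). On the F3 string (open MIDI 53), that pitch is 70 − 53 = fret 17.

17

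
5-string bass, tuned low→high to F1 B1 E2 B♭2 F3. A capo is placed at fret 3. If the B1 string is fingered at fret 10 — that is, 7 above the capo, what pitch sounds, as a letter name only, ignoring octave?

The capo raises the open B1 by 3 semitones to D2; fretting 7 more gives B1 + 3 + 7 = B1 + 10 semitones, landing on A.

A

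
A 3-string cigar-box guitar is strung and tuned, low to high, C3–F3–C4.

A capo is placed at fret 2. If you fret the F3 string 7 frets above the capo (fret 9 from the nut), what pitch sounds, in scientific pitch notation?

D4

The capo raises the open F3 by 2 semitones to G3; fretting 7 more gives F3 + 2 + 7 = F3 + 9 semitones = D4.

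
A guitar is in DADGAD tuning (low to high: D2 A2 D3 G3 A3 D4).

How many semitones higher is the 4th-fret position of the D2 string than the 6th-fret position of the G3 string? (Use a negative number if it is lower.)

D2 at fret 4 → F#2 (MIDI 42); G3 at fret 6 → C#4 (MIDI 61).
42 − 61 = -19, so the two pitches are 19 semitones apart.

-19 semitones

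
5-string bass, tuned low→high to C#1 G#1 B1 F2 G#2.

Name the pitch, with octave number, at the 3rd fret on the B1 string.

B1 is MIDI 35. Adding 3 gives 38, which is D2.

D2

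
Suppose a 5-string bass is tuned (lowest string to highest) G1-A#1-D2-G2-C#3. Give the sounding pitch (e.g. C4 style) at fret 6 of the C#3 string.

The open C#3 string plus 6 semitones: C#–D–D#–E–F–F#–G.
No B→C boundary is crossed, so the octave stays at 3.

G3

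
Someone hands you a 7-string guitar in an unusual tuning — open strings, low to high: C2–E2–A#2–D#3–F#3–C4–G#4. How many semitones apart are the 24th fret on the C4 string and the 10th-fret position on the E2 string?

C4 at fret 24 → C6 (MIDI 84); E2 at fret 10 → D3 (MIDI 50).
84 − 50 = 34, so the two pitches are 34 semitones apart, with C6 the higher.

34 semitones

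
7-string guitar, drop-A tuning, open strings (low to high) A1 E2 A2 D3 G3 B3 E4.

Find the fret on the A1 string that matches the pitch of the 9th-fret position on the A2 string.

21

Fret 9 on A2 is MIDI 45 + 9 = 54 (F♯3). On the A1 string (open MIDI 33), that pitch is 54 − 33 = fret 21.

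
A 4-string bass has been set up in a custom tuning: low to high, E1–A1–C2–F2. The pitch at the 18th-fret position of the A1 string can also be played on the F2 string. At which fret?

10

A1 at fret 18 is A1 + 18 semitones = Eb3.
The open F2 string is 8 semitones above the open A1, so the same pitch on the F2 string lies at fret 18 − 8 = 10.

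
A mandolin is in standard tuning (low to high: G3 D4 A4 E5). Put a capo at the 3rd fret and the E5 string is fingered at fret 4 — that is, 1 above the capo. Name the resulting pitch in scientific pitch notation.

The capo raises the open E5 by 3 semitones to G5; fretting 1 more gives E5 + 3 + 1 = E5 + 4 semitones = G#5.

G#5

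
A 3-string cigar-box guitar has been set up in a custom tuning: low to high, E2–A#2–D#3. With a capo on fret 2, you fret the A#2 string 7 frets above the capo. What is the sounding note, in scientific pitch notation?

The capo raises the open A#2 by 2 semitones to C3; fretting 7 more gives A#2 + 2 + 7 = A#2 + 9 semitones = G3.

G3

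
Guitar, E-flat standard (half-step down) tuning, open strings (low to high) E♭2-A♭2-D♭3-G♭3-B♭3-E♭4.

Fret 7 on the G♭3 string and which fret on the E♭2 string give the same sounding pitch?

22

G♭3 at fret 7 is G♭3 + 7 semitones = D♭4.
The open E♭2 string is 15 semitones below the open G♭3, so the same pitch on the E♭2 string lies at fret 7 + 15 = 22.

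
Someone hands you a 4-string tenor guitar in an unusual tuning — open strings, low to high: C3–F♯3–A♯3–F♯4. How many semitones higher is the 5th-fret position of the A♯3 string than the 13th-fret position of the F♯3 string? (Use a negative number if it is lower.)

-4 semitones

A♯3 at fret 5 → D♯4 (MIDI 63); F♯3 at fret 13 → G4 (MIDI 67).
63 − 67 = -4, so the two pitches are 4 semitones apart.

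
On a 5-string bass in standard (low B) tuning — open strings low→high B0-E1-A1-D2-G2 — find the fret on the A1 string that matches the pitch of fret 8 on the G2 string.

Fret 8 on G2 is MIDI 43 + 8 = 51 (D♯3). On the A1 string (open MIDI 33), that pitch is 51 − 33 = fret 18.

18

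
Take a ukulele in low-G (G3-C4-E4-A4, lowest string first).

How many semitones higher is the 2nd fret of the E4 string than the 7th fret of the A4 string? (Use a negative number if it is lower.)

E4 at fret 2 → F♯4 (MIDI 66); A4 at fret 7 → E5 (MIDI 76).
66 − 76 = -10, so the two pitches are 10 semitones apart.

-10 semitones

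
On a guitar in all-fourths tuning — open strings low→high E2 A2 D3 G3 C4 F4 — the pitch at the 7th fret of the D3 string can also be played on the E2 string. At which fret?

D3 at fret 7 is D3 + 7 semitones = A3.
The open E2 string is 10 semitones below the open D3, so the same pitch on the E2 string lies at fret 7 + 10 = 17.

17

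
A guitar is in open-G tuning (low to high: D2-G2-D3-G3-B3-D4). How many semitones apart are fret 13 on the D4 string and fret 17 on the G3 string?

D4 at fret 13 → D#5 (MIDI 75); G3 at fret 17 → C5 (MIDI 72).
75 − 72 = 3, so the two pitches are 3 semitones apart, with D#5 the higher.

3 semitones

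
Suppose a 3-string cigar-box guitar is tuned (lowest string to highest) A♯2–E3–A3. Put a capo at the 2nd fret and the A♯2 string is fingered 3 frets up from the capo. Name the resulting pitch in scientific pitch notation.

D♯3

The capo raises the open A♯2 by 2 semitones to C3; fretting 3 more gives A♯2 + 2 + 3 = A♯2 + 5 semitones = D♯3.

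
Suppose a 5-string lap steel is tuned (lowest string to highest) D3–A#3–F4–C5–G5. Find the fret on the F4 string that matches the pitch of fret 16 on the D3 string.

Fret 16 on D3 is MIDI 50 + 16 = 66 (F#4). On the F4 string (open MIDI 65), that pitch is 66 − 65 = fret 1.

1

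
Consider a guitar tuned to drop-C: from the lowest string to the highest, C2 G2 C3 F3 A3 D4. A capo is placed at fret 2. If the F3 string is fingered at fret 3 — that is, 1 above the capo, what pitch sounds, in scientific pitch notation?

The capo raises the open F3 by 2 semitones to G3; fretting 1 more gives F3 + 2 + 1 = F3 + 3 semitones = G♯3.
(Also written A♭.)

G♯3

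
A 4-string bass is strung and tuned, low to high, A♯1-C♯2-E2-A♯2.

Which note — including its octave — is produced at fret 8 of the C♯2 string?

Each fret is one semitone, so C♯2 + 8 = A2.

A2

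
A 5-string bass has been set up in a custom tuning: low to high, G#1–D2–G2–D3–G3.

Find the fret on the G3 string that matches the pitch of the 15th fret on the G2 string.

3

G2 at fret 15 is G2 + 15 semitones = A#3.
The open G3 string is 12 semitones above the open G2, so the same pitch on the G3 string lies at fret 15 − 12 = 3.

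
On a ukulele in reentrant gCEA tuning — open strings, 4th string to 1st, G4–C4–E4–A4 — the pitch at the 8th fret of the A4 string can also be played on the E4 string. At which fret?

Fret 8 on A4 is MIDI 69 + 8 = 77 (F5). On the E4 string (open MIDI 64), that pitch is 77 − 64 = fret 13.

13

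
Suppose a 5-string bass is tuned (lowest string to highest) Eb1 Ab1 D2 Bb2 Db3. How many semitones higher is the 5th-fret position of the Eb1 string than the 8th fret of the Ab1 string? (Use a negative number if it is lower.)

Eb1 at fret 5 → Ab1 (MIDI 32); Ab1 at fret 8 → E2 (MIDI 40).
32 − 40 = -8, so the two pitches are 8 semitones apart.

-8 semitones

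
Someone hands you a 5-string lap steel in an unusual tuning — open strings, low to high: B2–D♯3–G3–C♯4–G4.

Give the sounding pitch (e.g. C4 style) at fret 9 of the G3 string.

E4

The open G3 string plus 9 semitones: G–G#–A–A#–B–C–C#–D–D#–E.
The walk passes from B into C once, so the octave number goes from 3 to 4.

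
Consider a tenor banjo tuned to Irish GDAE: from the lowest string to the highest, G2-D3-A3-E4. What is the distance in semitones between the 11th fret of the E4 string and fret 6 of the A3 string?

E4 at fret 11 → D♯5 (MIDI 75); A3 at fret 6 → D♯4 (MIDI 63).
75 − 63 = 12, so the two pitches are 12 semitones apart, with D♯5 the higher.

12 semitones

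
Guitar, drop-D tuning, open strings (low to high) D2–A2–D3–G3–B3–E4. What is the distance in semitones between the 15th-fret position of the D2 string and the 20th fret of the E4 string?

D2 at fret 15 → F3 (MIDI 53); E4 at fret 20 → C6 (MIDI 84).
53 − 84 = -31, so the two pitches are 31 semitones apart, with C6 the higher.

31 semitones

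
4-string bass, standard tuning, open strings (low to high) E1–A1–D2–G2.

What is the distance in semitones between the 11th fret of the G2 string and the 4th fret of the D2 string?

G2 at fret 11 → F#3 (MIDI 54); D2 at fret 4 → F#2 (MIDI 42).
54 − 42 = 12, so the two pitches are 12 semitones apart, with F#3 the higher.

12 semitones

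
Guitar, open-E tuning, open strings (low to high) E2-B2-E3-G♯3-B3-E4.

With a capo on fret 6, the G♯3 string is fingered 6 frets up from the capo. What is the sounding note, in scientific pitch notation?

G♯4

The capo raises the open G♯3 by 6 semitones to D4; fretting 6 more gives G♯3 + 6 + 6 = G♯3 + 12 semitones = G♯4.
(Also written A♭.)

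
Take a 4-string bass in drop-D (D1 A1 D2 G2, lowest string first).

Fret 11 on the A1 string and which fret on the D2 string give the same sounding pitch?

Fret 11 on A1 is MIDI 33 + 11 = 44 (G♯2). On the D2 string (open MIDI 38), that pitch is 44 − 38 = fret 6.

6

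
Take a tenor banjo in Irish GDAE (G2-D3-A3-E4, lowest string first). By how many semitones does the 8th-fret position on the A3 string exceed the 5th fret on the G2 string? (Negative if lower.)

17 semitones

A3 at fret 8 → F4 (MIDI 65); G2 at fret 5 → C3 (MIDI 48).
65 − 48 = 17, so the two pitches are 17 semitones apart.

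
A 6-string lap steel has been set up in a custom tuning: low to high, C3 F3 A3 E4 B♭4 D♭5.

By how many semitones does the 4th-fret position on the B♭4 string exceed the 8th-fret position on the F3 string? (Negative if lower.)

B♭4 at fret 4 → D5 (MIDI 74); F3 at fret 8 → D♭4 (MIDI 61).
74 − 61 = 13, so the two pitches are 13 semitones apart.

13 semitones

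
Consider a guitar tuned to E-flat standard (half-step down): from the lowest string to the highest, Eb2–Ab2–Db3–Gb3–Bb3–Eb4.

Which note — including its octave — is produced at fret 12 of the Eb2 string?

Eb3

Eb2 is MIDI 39. Adding 12 gives 51, which is Eb3.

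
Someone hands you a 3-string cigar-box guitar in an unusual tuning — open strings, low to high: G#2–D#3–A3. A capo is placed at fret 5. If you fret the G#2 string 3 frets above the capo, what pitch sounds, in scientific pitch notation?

E3

The capo raises the open G#2 by 5 semitones to C#3; fretting 3 more gives G#2 + 5 + 3 = G#2 + 8 semitones = E3.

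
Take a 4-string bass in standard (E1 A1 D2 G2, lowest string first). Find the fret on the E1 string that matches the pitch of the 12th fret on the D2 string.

22

D2 at fret 12 is D2 + 12 semitones = D3.
The open E1 string is 10 semitones below the open D2, so the same pitch on the E1 string lies at fret 12 + 10 = 22.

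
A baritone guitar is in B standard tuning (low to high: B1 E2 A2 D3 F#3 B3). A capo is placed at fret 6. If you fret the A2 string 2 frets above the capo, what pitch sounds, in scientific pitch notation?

The capo raises the open A2 by 6 semitones to D#3; fretting 2 more gives A2 + 6 + 2 = A2 + 8 semitones = F3.

F3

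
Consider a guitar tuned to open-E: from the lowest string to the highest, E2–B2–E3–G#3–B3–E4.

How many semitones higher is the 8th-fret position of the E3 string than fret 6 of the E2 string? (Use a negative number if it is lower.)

E3 at fret 8 → C4 (MIDI 60); E2 at fret 6 → A#2 (MIDI 46).
60 − 46 = 14, so the two pitches are 14 semitones apart.

14 semitones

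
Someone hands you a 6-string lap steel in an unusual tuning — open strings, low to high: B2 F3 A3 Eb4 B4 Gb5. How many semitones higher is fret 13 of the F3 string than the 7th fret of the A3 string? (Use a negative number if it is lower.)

2 semitones

F3 at fret 13 → Gb4 (MIDI 66); A3 at fret 7 → E4 (MIDI 64).
66 − 64 = 2, so the two pitches are 2 semitones apart.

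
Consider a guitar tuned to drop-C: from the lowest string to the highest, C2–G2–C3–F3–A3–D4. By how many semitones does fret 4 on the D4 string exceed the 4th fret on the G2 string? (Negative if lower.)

19 semitones

D4 at fret 4 → F#4 (MIDI 66); G2 at fret 4 → B2 (MIDI 47).
66 − 47 = 19, so the two pitches are 19 semitones apart.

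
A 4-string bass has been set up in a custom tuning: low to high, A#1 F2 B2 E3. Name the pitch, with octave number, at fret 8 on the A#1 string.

The open A#1 string plus 8 semitones: A#–B–C–C#–D–D#–E–F–F#.
The walk passes from B into C once, so the octave number goes from 1 to 2.

F#2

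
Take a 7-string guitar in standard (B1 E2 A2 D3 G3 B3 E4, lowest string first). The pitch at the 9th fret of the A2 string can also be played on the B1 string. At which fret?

A2 at fret 9 is A2 + 9 semitones = F♯3.
The open B1 string is 10 semitones below the open A2, so the same pitch on the B1 string lies at fret 9 + 10 = 19.

19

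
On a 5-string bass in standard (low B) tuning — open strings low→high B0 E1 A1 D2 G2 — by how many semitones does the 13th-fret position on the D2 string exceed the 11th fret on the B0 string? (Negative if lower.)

17 semitones

D2 at fret 13 → D#3 (MIDI 51); B0 at fret 11 → A#1 (MIDI 34).
51 − 34 = 17, so the two pitches are 17 semitones apart.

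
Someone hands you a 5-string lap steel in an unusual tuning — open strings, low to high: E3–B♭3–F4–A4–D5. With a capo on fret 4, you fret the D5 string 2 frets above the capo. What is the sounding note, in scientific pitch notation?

A♭5

The capo raises the open D5 by 4 semitones to G♭5; fretting 2 more gives D5 + 4 + 2 = D5 + 6 semitones = A♭5.
(Also written G♯.)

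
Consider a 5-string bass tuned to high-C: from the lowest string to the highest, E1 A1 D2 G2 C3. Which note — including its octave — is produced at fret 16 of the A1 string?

Each fret is one semitone, so A1 + 16 = C♯3.
(Equivalently spelled D♭3.)

C♯3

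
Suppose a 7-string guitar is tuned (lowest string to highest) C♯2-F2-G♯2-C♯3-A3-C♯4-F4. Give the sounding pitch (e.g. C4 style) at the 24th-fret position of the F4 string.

The open F4 string plus 24 semitones: F–F#–G–G#–…–D#–E–F.
The walk passes from B into C 2 times, so the octave number goes from 4 to 6.

F6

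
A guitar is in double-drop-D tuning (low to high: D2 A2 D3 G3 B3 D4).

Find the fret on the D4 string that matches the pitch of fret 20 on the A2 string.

3

Fret 20 on A2 is MIDI 45 + 20 = 65 (F4). On the D4 string (open MIDI 62), that pitch is 65 − 62 = fret 3.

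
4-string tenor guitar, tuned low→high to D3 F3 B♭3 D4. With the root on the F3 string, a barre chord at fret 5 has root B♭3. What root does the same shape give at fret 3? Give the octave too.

Moving from fret 5 to fret 3 shifts the root by -2 semitones.
B♭3 down 2 semitones is A♭3.

A♭3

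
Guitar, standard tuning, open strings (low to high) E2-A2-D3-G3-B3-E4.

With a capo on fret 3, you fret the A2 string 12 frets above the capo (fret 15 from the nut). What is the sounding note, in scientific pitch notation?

The capo raises the open A2 by 3 semitones to C3; fretting 12 more gives A2 + 3 + 12 = A2 + 15 semitones = C4.

C4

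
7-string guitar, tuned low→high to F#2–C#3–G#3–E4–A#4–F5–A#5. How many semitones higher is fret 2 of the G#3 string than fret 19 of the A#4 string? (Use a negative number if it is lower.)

-31 semitones

G#3 at fret 2 → A#3 (MIDI 58); A#4 at fret 19 → F6 (MIDI 89).
58 − 89 = -31, so the two pitches are 31 semitones apart.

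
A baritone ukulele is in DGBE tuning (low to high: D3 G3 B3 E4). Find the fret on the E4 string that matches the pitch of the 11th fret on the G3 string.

G3 at fret 11 is G3 + 11 semitones = F#4.
The open E4 string is 9 semitones above the open G3, so the same pitch on the E4 string lies at fret 11 − 9 = 2.

2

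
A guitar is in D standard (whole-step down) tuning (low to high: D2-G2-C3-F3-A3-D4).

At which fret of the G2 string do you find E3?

9

E3 is 9 semitones above the open G2 (G–G#–A–A#–B–C–C#–D–D#–E), so it sits at fret 9.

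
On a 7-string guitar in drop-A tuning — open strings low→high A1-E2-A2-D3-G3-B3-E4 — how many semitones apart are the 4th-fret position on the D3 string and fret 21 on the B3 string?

26 semitones

D3 at fret 4 → F#3 (MIDI 54); B3 at fret 21 → G#5 (MIDI 80).
54 − 80 = -26, so the two pitches are 26 semitones apart, with G#5 the higher.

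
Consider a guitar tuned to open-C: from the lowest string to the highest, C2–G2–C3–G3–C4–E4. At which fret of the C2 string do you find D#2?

D#2 is 3 semitones above the open C2 (C–C#–D–D#), so it sits at fret 3.

3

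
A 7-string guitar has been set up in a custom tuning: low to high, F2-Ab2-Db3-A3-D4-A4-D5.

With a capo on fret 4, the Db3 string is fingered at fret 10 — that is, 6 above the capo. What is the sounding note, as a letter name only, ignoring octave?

The capo raises the open Db3 by 4 semitones to F3; fretting 6 more gives Db3 + 4 + 6 = Db3 + 10 semitones, landing on B.

B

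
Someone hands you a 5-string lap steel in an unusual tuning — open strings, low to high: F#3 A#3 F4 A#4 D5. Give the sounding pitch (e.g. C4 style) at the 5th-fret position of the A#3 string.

A#3 is MIDI 58. Adding 5 gives 63, which is D#4.

D#4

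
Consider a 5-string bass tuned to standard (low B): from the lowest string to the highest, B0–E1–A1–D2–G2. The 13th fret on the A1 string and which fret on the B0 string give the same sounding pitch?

A1 at fret 13 is A1 + 13 semitones = A♯2.
The open B0 string is 10 semitones below the open A1, so the same pitch on the B0 string lies at fret 13 + 10 = 23.

23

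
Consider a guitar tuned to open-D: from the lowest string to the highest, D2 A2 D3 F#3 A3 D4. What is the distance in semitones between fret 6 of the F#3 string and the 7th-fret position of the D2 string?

F#3 at fret 6 → C4 (MIDI 60); D2 at fret 7 → A2 (MIDI 45).
60 − 45 = 15, so the two pitches are 15 semitones apart, with C4 the higher.

15 semitones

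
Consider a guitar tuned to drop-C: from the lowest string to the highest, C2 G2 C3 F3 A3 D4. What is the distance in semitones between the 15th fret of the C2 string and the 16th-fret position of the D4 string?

C2 at fret 15 → D♯3 (MIDI 51); D4 at fret 16 → F♯5 (MIDI 78).
51 − 78 = -27, so the two pitches are 27 semitones apart, with F♯5 the higher.

27 semitones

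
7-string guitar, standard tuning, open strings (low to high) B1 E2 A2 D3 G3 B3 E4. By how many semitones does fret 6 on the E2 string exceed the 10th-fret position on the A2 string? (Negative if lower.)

E2 at fret 6 → A♯2 (MIDI 46); A2 at fret 10 → G3 (MIDI 55).
46 − 55 = -9, so the two pitches are 9 semitones apart.

-9 semitones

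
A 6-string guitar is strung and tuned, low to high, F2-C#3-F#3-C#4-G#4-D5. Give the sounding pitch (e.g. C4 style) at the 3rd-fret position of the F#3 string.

The open F#3 string plus 3 semitones: F#–G–G#–A.
No B→C boundary is crossed, so the octave stays at 3.

A3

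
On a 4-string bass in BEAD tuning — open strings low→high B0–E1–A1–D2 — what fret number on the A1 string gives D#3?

D#3 is 18 semitones above the open A1 (A–A#–B–C–…–C#–D–D#), so it sits at fret 18.

18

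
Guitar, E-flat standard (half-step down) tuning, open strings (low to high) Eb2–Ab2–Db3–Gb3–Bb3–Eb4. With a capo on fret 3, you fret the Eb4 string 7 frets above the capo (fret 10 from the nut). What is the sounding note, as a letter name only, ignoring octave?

The capo raises the open Eb4 by 3 semitones to Gb4; fretting 7 more gives Eb4 + 3 + 7 = Eb4 + 10 semitones, landing on Db.
(Also written C#.)

Db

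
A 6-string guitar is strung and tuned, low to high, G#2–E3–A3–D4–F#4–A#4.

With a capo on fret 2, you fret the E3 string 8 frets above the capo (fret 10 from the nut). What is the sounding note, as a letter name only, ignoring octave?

D

The capo raises the open E3 by 2 semitones to F#3; fretting 8 more gives E3 + 2 + 8 = E3 + 10 semitones, landing on D.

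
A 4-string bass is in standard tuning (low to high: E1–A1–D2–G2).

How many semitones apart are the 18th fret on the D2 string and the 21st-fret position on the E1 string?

D2 at fret 18 → G♯3 (MIDI 56); E1 at fret 21 → C♯3 (MIDI 49).
56 − 49 = 7, so the two pitches are 7 semitones apart, with G♯3 the higher.

7 semitones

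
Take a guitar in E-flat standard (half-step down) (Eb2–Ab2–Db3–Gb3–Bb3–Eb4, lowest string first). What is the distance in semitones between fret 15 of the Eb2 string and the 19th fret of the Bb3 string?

23 semitones

Eb2 at fret 15 → Gb3 (MIDI 54); Bb3 at fret 19 → F5 (MIDI 77).
54 − 77 = -23, so the two pitches are 23 semitones apart, with F5 the higher.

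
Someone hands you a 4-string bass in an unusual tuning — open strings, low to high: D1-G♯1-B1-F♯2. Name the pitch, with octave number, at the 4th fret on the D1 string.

F♯1

Each fret is one semitone, so D1 + 4 = F♯1.
(Equivalently spelled G♭1.)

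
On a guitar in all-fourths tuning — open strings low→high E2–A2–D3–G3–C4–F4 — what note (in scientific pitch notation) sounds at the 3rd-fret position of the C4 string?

D♯4

The open C4 string plus 3 semitones: C–C#–D–D#.
No B→C boundary is crossed, so the octave stays at 4.
(Equivalently spelled E♭4.)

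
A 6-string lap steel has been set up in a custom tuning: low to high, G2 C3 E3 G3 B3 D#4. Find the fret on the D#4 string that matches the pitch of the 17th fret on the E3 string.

6

Fret 17 on E3 is MIDI 52 + 17 = 69 (A4). On the D#4 string (open MIDI 63), that pitch is 69 − 63 = fret 6.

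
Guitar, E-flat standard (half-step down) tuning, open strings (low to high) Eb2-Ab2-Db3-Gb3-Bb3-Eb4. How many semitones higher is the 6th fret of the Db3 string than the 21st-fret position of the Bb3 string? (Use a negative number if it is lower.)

Db3 at fret 6 → G3 (MIDI 55); Bb3 at fret 21 → G5 (MIDI 79).
55 − 79 = -24, so the two pitches are 24 semitones apart.

-24 semitones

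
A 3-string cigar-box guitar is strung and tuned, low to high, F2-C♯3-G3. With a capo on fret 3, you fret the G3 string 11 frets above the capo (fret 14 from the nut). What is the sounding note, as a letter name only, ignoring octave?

A

The capo raises the open G3 by 3 semitones to A♯3; fretting 11 more gives G3 + 3 + 11 = G3 + 14 semitones, landing on A.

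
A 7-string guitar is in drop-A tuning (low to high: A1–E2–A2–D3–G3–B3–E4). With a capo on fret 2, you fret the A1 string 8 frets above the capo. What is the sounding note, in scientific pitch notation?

The capo raises the open A1 by 2 semitones to B1; fretting 8 more gives A1 + 2 + 8 = A1 + 10 semitones = G2.

G2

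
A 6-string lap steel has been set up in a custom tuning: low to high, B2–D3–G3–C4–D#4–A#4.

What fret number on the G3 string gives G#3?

1

G#3 is 1 semitone above the open G3 (G–G#), so it sits at fret 1.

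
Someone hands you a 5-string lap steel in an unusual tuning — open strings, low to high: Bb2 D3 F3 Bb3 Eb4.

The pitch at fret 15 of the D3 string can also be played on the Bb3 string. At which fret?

D3 at fret 15 is D3 + 15 semitones = F4.
The open Bb3 string is 8 semitones above the open D3, so the same pitch on the Bb3 string lies at fret 15 − 8 = 7.

7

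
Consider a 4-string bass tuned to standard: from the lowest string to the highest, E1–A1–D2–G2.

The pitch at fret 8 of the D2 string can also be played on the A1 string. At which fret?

13

D2 at fret 8 is D2 + 8 semitones = A♯2.
The open A1 string is 5 semitones below the open D2, so the same pitch on the A1 string lies at fret 8 + 5 = 13.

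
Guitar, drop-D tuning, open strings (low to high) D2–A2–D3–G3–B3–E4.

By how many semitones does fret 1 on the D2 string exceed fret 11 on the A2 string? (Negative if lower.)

D2 at fret 1 → D#2 (MIDI 39); A2 at fret 11 → G#3 (MIDI 56).
39 − 56 = -17, so the two pitches are 17 semitones apart.

-17 semitones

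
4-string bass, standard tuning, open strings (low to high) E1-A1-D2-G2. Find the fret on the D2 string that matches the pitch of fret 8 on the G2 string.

13

G2 at fret 8 is G2 + 8 semitones = D♯3.
The open D2 string is 5 semitones below the open G2, so the same pitch on the D2 string lies at fret 8 + 5 = 13.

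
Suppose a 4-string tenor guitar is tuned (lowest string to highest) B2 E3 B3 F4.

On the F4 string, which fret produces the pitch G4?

G4 is 2 semitones above the open F4 (F–F#–G), so it sits at fret 2.

2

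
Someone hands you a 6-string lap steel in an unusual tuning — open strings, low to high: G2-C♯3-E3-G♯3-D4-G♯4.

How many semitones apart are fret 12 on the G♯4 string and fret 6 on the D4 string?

G♯4 at fret 12 → G♯5 (MIDI 80); D4 at fret 6 → G♯4 (MIDI 68).
80 − 68 = 12, so the two pitches are 12 semitones apart, with G♯5 the higher.

12 semitones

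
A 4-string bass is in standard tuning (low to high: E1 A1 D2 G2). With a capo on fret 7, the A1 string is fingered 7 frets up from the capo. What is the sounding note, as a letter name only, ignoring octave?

B

The capo raises the open A1 by 7 semitones to E2; fretting 7 more gives A1 + 7 + 7 = A1 + 14 semitones, landing on B.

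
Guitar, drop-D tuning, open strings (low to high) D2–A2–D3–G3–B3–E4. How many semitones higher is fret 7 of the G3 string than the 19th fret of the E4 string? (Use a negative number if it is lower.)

G3 at fret 7 → D4 (MIDI 62); E4 at fret 19 → B5 (MIDI 83).
62 − 83 = -21, so the two pitches are 21 semitones apart.

-21 semitones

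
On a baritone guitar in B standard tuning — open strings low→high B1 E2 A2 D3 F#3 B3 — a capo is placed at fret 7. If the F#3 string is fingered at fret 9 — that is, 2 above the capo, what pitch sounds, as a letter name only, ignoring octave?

D#

The capo raises the open F#3 by 7 semitones to C#4; fretting 2 more gives F#3 + 7 + 2 = F#3 + 9 semitones, landing on D#.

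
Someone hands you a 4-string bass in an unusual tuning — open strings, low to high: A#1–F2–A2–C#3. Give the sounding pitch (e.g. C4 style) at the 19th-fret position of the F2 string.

Each fret is one semitone, so F2 + 19 = C4.

C4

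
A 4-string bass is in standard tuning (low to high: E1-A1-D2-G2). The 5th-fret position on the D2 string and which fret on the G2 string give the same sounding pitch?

0

Fret 5 on D2 is MIDI 38 + 5 = 43 (G2). On the G2 string (open MIDI 43), that pitch is 43 − 43 = fret 0.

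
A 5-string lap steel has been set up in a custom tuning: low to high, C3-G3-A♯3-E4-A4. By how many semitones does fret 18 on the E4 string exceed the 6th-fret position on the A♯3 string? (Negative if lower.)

E4 at fret 18 → A♯5 (MIDI 82); A♯3 at fret 6 → E4 (MIDI 64).
82 − 64 = 18, so the two pitches are 18 semitones apart.

18 semitones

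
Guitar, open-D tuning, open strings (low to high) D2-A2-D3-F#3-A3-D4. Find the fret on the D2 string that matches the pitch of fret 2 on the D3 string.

D3 at fret 2 is D3 + 2 semitones = E3.
The open D2 string is 12 semitones below the open D3, so the same pitch on the D2 string lies at fret 2 + 12 = 14.

14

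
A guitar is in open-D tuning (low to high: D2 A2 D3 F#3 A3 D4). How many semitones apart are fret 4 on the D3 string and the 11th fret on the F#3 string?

11 semitones

D3 at fret 4 → F#3 (MIDI 54); F#3 at fret 11 → F4 (MIDI 65).
54 − 65 = -11, so the two pitches are 11 semitones apart, with F4 the higher.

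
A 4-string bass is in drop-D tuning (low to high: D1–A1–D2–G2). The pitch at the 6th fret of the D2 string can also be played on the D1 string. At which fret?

18

Fret 6 on D2 is MIDI 38 + 6 = 44 (G#2). On the D1 string (open MIDI 26), that pitch is 44 − 26 = fret 18.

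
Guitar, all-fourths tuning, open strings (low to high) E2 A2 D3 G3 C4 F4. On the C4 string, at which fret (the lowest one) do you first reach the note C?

From C4, count semitones up the chromatic scale until reaching C: C — 0 steps.

0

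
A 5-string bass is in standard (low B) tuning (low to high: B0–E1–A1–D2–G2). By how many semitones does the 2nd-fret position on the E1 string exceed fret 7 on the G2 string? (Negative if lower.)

E1 at fret 2 → F♯1 (MIDI 30); G2 at fret 7 → D3 (MIDI 50).
30 − 50 = -20, so the two pitches are 20 semitones apart.

-20 semitones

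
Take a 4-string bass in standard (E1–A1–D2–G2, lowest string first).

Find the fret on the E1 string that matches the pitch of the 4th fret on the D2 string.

14

D2 at fret 4 is D2 + 4 semitones = F♯2.
The open E1 string is 10 semitones below the open D2, so the same pitch on the E1 string lies at fret 4 + 10 = 14.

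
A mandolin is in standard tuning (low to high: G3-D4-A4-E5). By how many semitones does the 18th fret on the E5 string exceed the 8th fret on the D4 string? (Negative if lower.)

24 semitones

E5 at fret 18 → A♯6 (MIDI 94); D4 at fret 8 → A♯4 (MIDI 70).
94 − 70 = 24, so the two pitches are 24 semitones apart.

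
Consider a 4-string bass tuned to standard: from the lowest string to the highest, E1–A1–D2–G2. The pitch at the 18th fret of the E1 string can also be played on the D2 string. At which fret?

8

E1 at fret 18 is E1 + 18 semitones = A♯2.
The open D2 string is 10 semitones above the open E1, so the same pitch on the D2 string lies at fret 18 − 10 = 8.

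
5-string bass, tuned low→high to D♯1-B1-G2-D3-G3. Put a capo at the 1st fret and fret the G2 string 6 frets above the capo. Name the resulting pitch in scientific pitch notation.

The capo raises the open G2 by 1 semitone to G♯2; fretting 6 more gives G2 + 1 + 6 = G2 + 7 semitones = D3.

D3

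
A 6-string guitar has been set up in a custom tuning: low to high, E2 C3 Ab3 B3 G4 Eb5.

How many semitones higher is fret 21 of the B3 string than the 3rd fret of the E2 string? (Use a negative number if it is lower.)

37 semitones

B3 at fret 21 → Ab5 (MIDI 80); E2 at fret 3 → G2 (MIDI 43).
80 − 43 = 37, so the two pitches are 37 semitones apart.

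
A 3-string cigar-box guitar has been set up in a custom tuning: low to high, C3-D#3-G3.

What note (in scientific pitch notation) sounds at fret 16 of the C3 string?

Each fret is one semitone, so C3 + 16 = E4.

E4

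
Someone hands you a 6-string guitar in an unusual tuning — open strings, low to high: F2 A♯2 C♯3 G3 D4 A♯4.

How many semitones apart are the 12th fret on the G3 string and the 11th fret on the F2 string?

15 semitones

G3 at fret 12 → G4 (MIDI 67); F2 at fret 11 → E3 (MIDI 52).
67 − 52 = 15, so the two pitches are 15 semitones apart, with G4 the higher.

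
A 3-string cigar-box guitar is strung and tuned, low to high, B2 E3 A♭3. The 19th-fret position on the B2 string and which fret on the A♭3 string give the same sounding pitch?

10

Fret 19 on B2 is MIDI 47 + 19 = 66 (G♭4). On the A♭3 string (open MIDI 56), that pitch is 66 − 56 = fret 10.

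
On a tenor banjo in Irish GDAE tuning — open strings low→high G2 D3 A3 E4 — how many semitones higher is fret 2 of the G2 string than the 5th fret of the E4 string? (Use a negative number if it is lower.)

G2 at fret 2 → A2 (MIDI 45); E4 at fret 5 → A4 (MIDI 69).
45 − 69 = -24, so the two pitches are 24 semitones apart.

-24 semitones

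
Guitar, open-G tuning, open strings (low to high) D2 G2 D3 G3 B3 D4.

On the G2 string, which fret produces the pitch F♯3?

F♯3 is 11 semitones above the open G2 (G–G#–A–A#–…–E–F–F#), so it sits at fret 11.

11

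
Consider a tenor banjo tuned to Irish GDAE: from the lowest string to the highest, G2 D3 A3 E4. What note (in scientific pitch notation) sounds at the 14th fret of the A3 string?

B4

Each fret is one semitone, so A3 + 14 = B4.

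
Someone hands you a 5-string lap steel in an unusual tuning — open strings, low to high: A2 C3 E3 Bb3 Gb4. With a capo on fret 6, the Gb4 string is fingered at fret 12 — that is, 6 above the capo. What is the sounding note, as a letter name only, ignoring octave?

Gb

The capo raises the open Gb4 by 6 semitones to C5; fretting 6 more gives Gb4 + 6 + 6 = Gb4 + 12 semitones, landing on Gb.
(Also written F#.)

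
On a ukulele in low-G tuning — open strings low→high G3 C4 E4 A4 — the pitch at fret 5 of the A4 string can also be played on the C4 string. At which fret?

A4 at fret 5 is A4 + 5 semitones = D5.
The open C4 string is 9 semitones below the open A4, so the same pitch on the C4 string lies at fret 5 + 9 = 14.

14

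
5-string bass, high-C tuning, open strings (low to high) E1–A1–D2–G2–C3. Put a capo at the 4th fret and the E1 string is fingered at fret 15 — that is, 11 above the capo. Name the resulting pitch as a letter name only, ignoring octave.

The capo raises the open E1 by 4 semitones to G♯1; fretting 11 more gives E1 + 4 + 11 = E1 + 15 semitones, landing on G.

G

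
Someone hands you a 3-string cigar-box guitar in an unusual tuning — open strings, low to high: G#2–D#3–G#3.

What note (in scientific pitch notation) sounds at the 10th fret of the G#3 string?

Each fret is one semitone, so G#3 + 10 = F#4.
(Equivalently spelled Gb4.)

F#4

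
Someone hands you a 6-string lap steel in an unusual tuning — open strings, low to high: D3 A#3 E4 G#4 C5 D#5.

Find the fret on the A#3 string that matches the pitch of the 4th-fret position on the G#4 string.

14

G#4 at fret 4 is G#4 + 4 semitones = C5.
The open A#3 string is 10 semitones below the open G#4, so the same pitch on the A#3 string lies at fret 4 + 10 = 14.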